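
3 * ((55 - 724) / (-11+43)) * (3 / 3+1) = -2007 / 16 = -125.44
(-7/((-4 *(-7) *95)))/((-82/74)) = 37/15580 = 0.00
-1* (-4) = 4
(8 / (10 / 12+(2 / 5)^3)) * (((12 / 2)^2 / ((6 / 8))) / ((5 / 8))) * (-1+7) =2764800 / 673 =4108.17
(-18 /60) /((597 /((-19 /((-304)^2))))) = 1 /9679360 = 0.00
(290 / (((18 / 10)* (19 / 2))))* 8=23200 / 171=135.67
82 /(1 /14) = 1148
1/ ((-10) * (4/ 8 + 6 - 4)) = -0.04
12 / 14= 6 / 7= 0.86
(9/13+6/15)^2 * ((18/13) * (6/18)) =0.55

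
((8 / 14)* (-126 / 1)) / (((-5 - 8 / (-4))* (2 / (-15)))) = -180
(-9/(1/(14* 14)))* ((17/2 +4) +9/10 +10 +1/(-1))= -197568/5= -39513.60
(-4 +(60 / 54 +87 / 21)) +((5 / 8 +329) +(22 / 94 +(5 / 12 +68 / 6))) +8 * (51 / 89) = 732499475 / 2108232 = 347.45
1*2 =2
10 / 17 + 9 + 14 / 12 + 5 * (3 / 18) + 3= 248 / 17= 14.59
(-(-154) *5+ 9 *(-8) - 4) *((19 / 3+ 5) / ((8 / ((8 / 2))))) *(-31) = -365738 / 3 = -121912.67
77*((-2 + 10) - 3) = 385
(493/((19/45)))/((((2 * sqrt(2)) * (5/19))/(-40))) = -44370 * sqrt(2) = -62748.66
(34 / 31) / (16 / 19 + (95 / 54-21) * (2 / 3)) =-3078 / 33635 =-0.09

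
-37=-37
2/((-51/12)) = -8/17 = -0.47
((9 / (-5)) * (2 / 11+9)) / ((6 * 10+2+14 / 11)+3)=-101 / 405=-0.25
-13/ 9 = -1.44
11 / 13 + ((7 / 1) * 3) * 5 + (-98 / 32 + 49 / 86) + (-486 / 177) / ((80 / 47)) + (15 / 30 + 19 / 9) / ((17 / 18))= 4687483613 / 44854160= 104.50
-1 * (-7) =7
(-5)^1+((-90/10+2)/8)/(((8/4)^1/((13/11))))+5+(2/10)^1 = -0.32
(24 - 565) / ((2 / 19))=-10279 / 2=-5139.50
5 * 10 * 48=2400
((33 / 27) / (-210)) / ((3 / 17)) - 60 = -340387 / 5670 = -60.03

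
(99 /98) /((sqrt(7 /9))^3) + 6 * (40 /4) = 2673 * sqrt(7) /4802 + 60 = 61.47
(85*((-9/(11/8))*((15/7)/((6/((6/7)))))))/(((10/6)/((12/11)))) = -660960/5929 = -111.48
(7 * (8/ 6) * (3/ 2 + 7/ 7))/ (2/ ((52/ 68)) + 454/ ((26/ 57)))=0.02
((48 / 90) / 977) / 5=8 / 73275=0.00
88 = 88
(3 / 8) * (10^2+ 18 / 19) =2877 / 76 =37.86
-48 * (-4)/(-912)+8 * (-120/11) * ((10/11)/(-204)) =6972/39083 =0.18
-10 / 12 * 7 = -35 / 6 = -5.83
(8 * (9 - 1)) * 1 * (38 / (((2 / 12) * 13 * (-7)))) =-14592 / 91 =-160.35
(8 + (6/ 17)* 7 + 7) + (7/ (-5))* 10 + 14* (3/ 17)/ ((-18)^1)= 10/ 3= 3.33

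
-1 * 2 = -2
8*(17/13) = 10.46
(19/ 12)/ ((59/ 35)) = 665/ 708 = 0.94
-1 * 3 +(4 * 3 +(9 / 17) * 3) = 180 / 17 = 10.59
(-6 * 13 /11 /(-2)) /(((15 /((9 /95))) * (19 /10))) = 234 /19855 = 0.01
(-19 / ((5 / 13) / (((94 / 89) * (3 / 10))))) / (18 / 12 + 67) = -69654 / 304825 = -0.23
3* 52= 156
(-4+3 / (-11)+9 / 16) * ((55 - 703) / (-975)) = -17631 / 7150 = -2.47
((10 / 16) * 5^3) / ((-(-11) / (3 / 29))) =1875 / 2552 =0.73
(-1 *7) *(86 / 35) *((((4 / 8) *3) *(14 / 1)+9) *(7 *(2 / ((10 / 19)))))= -68628 / 5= -13725.60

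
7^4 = 2401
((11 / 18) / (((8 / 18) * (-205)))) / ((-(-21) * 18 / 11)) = -121 / 619920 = -0.00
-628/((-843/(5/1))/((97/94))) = 3.84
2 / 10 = 1 / 5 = 0.20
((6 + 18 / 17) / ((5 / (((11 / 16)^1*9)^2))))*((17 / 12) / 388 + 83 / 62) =1898953551 / 26172928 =72.55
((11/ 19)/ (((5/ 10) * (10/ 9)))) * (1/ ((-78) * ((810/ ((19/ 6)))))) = -11/ 210600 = -0.00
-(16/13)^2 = -256/169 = -1.51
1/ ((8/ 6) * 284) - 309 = -351021/ 1136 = -309.00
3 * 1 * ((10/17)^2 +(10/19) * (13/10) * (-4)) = -39384/5491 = -7.17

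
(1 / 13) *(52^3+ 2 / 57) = 8014658 / 741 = 10816.00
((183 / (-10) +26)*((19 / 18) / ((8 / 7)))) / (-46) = -10241 / 66240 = -0.15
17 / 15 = 1.13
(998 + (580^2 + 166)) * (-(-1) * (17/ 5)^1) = 5738588/ 5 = 1147717.60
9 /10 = 0.90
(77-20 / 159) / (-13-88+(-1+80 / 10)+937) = 12223 / 134037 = 0.09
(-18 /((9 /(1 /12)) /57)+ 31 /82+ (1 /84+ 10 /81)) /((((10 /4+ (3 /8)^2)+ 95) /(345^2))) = -10954.75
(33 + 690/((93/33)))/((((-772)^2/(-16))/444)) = -3824172/1154719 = -3.31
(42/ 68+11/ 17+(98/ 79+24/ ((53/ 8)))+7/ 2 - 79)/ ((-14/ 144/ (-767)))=-272687276160/ 498253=-547286.77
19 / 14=1.36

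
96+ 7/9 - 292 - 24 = -1973/9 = -219.22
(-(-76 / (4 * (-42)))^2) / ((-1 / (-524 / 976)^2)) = 6195121 / 105021504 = 0.06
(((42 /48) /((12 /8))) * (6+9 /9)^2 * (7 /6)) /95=2401 /6840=0.35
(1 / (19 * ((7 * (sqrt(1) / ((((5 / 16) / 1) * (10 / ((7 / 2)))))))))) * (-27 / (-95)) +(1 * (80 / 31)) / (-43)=-5480525 / 94317748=-0.06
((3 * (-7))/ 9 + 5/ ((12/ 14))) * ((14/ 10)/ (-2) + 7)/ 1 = 441/ 20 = 22.05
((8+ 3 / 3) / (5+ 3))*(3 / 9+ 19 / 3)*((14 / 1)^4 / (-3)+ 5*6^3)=-87940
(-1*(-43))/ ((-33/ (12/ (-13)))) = 172/ 143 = 1.20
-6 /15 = -2 /5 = -0.40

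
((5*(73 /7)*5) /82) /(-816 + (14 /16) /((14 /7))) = -14600 /3745063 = -0.00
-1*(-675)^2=-455625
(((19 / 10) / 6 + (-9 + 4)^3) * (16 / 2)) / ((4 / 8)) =-29924 / 15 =-1994.93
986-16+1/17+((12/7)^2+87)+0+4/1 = 886310/833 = 1064.00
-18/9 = -2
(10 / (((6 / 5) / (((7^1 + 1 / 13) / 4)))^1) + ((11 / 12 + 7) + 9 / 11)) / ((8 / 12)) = 40289 / 1144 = 35.22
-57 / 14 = -4.07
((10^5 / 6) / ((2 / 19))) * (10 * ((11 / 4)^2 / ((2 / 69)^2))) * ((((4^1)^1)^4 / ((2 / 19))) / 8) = 4332609187500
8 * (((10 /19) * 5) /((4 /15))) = 1500 /19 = 78.95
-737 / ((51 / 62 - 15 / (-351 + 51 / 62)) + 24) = -330687478 / 11156963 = -29.64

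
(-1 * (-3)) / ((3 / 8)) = 8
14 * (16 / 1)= 224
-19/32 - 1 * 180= -5779/32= -180.59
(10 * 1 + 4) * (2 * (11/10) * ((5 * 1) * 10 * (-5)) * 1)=-7700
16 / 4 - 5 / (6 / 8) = -8 / 3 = -2.67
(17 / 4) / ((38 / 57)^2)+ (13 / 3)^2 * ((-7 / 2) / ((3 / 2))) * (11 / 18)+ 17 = -829 / 3888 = -0.21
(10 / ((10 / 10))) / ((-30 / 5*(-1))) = 5 / 3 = 1.67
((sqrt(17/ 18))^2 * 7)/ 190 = 119/ 3420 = 0.03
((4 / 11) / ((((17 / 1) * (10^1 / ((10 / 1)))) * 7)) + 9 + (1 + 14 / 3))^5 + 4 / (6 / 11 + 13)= 94536701843761015438164340 / 139152423592590512643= 679375.17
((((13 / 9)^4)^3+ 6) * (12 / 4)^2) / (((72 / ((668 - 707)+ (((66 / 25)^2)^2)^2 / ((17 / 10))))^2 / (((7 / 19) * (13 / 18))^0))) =1360120969289046135094160656454458539480007 / 4865058424652159214019775390625000000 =279569.30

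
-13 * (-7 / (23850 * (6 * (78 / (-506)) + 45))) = 3289 / 37993050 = 0.00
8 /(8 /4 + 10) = 2 /3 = 0.67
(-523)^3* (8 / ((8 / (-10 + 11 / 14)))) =1318155788.79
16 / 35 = 0.46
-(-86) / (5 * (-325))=-86 / 1625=-0.05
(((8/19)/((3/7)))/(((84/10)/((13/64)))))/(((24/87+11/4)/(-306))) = -2465/1026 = -2.40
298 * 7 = 2086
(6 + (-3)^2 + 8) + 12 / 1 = 35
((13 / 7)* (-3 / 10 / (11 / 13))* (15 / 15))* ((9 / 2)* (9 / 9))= -4563 / 1540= -2.96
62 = 62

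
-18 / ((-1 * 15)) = 6 / 5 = 1.20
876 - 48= 828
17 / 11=1.55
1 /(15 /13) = 13 /15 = 0.87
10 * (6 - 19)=-130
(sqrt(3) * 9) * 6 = 54 * sqrt(3) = 93.53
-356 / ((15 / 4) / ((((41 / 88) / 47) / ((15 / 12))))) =-29192 / 38775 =-0.75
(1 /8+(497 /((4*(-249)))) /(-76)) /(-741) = -9959 /56090736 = -0.00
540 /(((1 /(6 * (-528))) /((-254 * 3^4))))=35196353280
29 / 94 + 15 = 1439 / 94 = 15.31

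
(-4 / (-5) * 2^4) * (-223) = -14272 / 5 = -2854.40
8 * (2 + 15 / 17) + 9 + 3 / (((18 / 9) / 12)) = 851 / 17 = 50.06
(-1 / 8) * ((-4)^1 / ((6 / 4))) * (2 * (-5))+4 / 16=-37 / 12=-3.08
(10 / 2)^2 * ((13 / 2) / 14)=325 / 28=11.61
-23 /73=-0.32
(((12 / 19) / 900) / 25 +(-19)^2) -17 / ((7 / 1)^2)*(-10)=636226924 / 1745625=364.47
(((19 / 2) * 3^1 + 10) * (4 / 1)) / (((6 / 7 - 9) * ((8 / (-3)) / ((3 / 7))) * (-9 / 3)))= -77 / 76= -1.01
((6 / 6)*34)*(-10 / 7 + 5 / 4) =-85 / 14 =-6.07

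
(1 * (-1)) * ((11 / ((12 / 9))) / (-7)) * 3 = 99 / 28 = 3.54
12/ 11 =1.09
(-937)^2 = 877969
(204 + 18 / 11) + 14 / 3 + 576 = 25948 / 33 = 786.30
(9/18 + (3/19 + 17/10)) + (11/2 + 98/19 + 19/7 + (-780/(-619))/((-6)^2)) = 38936747/2469810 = 15.77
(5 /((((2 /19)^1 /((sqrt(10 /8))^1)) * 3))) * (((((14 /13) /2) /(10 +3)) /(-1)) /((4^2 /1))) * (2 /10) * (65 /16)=-665 * sqrt(5) /39936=-0.04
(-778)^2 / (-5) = -605284 / 5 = -121056.80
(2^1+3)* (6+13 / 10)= 73 / 2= 36.50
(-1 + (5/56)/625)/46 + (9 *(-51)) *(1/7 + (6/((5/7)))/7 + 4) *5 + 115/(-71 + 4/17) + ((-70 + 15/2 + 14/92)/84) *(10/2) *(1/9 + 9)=-14290687441391/1162098000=-12297.32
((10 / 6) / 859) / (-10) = -1 / 5154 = -0.00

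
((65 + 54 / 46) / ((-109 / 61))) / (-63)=0.59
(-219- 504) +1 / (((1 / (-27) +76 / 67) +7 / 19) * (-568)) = -723.00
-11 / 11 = -1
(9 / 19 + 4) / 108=85 / 2052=0.04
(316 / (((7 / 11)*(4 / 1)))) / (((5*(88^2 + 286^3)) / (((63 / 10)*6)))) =2133 / 53185000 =0.00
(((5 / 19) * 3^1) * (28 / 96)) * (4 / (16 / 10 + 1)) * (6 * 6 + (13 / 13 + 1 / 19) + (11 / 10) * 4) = 68915 / 4693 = 14.68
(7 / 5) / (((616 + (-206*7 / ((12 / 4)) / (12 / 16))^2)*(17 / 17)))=81 / 23799800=0.00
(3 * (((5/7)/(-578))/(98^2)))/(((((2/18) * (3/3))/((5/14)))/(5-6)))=0.00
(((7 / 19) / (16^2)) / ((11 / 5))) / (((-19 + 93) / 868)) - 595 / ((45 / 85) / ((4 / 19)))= -2107735805 / 8908416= -236.60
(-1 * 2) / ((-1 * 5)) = 2 / 5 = 0.40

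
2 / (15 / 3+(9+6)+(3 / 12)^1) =8 / 81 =0.10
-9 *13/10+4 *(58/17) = 331/170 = 1.95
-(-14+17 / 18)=235 / 18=13.06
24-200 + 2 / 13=-2286 / 13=-175.85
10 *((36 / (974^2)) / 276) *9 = 135 / 10909774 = 0.00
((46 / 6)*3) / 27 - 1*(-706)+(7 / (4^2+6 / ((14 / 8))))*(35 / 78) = 67499995 / 95472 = 707.01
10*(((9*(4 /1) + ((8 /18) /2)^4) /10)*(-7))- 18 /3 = -1692850 /6561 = -258.02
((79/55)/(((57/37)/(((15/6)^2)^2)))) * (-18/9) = -365375/5016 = -72.84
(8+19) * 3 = 81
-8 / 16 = -1 / 2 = -0.50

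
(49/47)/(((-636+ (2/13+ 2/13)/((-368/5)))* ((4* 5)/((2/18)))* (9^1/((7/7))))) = -14651/14479182135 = -0.00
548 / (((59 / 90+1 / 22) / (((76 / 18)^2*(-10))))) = -435221600 / 3123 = -139360.10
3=3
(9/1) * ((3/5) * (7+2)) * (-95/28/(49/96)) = -323.06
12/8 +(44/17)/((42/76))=4415/714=6.18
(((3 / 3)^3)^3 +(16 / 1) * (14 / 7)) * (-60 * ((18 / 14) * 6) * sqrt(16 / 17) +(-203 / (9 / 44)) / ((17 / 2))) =-427680 * sqrt(17) / 119-196504 / 51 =-18671.25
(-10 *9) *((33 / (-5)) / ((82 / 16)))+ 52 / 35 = 168452 / 1435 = 117.39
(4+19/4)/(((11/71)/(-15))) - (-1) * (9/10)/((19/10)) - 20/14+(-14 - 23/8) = -864.99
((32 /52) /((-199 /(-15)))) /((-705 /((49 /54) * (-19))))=3724 /3282903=0.00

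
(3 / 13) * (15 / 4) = 45 / 52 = 0.87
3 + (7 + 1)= 11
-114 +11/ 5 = -559/ 5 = -111.80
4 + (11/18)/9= 659/162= 4.07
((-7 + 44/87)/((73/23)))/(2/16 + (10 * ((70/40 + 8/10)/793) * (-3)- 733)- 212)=82440280/38073603549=0.00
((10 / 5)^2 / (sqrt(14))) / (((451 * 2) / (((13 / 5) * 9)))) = 117 * sqrt(14) / 15785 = 0.03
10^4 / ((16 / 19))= 11875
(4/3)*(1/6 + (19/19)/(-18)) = 0.15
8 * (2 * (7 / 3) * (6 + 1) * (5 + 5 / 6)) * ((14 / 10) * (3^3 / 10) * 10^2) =576240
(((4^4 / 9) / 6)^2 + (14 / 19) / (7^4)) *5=533879930 / 4750893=112.37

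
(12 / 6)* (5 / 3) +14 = 52 / 3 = 17.33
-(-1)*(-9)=-9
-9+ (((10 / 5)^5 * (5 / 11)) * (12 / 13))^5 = 26091388149219513 / 59797108943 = 436331.93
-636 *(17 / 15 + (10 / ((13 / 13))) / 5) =-9964 / 5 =-1992.80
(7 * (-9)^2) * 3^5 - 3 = 137778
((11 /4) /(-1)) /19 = -11 /76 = -0.14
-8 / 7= -1.14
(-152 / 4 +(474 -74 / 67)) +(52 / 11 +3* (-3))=317369 / 737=430.62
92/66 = 46/33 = 1.39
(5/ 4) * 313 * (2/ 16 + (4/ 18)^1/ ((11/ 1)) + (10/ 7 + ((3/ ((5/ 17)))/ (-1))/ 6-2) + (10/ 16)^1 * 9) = 15178309/ 11088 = 1368.90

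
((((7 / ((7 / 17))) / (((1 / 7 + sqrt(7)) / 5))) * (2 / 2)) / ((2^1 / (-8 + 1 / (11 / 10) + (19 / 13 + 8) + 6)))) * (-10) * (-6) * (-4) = -30617.57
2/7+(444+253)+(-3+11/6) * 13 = 28649/42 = 682.12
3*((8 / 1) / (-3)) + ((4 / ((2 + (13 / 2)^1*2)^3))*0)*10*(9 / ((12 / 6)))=-8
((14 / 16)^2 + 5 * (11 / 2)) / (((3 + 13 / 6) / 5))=27135 / 992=27.35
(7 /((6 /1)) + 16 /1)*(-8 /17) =-8.08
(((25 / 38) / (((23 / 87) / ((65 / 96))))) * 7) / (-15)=-65975 / 83904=-0.79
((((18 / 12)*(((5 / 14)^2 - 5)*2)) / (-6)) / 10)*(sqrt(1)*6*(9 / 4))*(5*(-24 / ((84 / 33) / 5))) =-4254525 / 5488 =-775.24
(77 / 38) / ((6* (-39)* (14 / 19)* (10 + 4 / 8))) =-11 / 9828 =-0.00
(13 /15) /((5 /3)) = 13 /25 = 0.52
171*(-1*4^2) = -2736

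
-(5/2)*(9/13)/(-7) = 45/182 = 0.25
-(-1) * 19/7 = 19/7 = 2.71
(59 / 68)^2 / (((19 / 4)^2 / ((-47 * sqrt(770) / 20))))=-163607 * sqrt(770) / 2086580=-2.18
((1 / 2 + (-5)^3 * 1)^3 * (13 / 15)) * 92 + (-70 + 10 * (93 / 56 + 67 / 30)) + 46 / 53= -3425099718707 / 22260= -153867911.89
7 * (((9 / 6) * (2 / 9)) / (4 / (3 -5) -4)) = -7 / 18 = -0.39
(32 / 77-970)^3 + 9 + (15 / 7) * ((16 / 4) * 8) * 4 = -416129897569035 / 456533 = -911500149.10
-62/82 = -31/41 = -0.76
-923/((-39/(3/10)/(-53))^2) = -199439/1300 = -153.41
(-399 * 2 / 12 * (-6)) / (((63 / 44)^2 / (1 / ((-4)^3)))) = -2299 / 756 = -3.04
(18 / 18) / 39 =1 / 39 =0.03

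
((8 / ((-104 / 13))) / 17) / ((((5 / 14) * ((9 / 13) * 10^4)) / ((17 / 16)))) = -91 / 3600000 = -0.00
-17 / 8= -2.12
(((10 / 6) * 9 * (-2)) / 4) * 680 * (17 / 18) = -14450 / 3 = -4816.67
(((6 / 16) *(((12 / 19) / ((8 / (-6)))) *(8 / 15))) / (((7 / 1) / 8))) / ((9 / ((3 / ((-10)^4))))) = -0.00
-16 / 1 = -16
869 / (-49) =-869 / 49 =-17.73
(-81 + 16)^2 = 4225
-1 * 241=-241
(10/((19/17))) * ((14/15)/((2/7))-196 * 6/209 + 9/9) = -144976/11913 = -12.17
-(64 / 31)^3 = -8.80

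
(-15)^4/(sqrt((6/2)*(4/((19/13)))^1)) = 16875*sqrt(741)/26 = 17667.68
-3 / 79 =-0.04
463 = 463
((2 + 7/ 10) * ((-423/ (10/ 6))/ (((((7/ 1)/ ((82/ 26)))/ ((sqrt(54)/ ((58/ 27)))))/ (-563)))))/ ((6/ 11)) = 234895170213 * sqrt(6)/ 527800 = 1090135.11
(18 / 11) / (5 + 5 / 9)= 81 / 275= 0.29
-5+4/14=-33/7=-4.71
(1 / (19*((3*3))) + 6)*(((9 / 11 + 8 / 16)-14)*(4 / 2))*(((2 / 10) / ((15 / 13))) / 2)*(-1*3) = 413881 / 10450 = 39.61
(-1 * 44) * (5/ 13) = -220/ 13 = -16.92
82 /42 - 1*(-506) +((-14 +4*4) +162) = 671.95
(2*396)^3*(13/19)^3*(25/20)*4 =5457272071680/6859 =795636692.18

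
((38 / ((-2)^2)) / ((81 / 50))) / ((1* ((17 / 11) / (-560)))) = -2926000 / 1377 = -2124.91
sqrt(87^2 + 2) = sqrt(7571) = 87.01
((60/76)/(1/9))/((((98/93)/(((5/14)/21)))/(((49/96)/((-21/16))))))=-2325/52136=-0.04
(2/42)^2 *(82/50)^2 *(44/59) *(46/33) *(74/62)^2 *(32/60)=3387497408/703244784375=0.00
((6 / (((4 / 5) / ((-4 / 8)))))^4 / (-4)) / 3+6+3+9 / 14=-49005 / 7168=-6.84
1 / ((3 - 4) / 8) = -8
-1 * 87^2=-7569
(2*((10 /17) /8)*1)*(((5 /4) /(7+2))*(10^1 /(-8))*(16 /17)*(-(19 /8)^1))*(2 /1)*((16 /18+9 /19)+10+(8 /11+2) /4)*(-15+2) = -73630375 /4119984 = -17.87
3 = 3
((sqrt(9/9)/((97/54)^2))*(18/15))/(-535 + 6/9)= -52488/75413135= -0.00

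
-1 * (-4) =4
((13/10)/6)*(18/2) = 39/20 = 1.95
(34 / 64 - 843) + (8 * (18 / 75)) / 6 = -673719 / 800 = -842.15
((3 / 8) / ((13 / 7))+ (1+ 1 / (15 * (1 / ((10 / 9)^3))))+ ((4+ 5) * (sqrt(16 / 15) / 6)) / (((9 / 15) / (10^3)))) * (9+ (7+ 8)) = 294175 / 9477+ 16000 * sqrt(15) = 61998.77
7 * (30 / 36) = 35 / 6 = 5.83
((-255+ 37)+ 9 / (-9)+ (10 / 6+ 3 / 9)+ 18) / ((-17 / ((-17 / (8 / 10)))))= -995 / 4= -248.75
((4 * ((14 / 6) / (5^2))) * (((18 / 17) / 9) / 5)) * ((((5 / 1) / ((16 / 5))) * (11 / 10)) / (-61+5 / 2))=-77 / 298350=-0.00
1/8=0.12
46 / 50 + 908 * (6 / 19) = 287.66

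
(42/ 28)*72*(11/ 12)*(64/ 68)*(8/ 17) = 12672/ 289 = 43.85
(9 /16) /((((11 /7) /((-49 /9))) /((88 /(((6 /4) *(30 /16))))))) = -2744 /45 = -60.98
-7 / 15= -0.47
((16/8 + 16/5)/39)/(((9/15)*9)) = 2/81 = 0.02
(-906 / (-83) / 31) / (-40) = -453 / 51460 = -0.01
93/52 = 1.79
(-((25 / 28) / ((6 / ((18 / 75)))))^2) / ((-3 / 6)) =1 / 392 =0.00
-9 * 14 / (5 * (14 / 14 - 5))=63 / 10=6.30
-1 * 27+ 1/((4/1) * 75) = -8099/300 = -27.00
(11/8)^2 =121/64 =1.89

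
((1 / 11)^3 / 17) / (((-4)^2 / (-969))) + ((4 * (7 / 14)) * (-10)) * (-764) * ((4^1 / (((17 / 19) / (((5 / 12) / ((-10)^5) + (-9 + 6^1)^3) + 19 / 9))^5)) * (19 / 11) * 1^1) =-2009234993823578445519544055703443526845159057213 / 1142707732548433920000000000000000000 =-1758310490594.69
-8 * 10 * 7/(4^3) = -35/4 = -8.75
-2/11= -0.18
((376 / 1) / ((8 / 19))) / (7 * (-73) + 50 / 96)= -42864 / 24503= -1.75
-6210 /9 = -690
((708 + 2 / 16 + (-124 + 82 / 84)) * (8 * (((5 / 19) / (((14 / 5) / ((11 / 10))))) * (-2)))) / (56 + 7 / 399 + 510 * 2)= -5406335 / 6010634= -0.90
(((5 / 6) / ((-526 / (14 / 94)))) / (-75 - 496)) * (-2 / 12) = -35 / 508185432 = -0.00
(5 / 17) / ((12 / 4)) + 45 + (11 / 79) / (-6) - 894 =-848.93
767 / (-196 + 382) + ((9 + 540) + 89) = 119435 / 186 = 642.12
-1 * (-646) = 646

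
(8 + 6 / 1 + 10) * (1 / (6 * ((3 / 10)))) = 40 / 3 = 13.33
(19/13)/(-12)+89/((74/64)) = 443585/5772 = 76.85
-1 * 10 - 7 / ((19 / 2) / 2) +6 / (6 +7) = -2720 / 247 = -11.01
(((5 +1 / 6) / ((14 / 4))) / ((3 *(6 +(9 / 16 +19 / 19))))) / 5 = 496 / 38115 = 0.01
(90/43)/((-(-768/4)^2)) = -5/88064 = -0.00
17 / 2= 8.50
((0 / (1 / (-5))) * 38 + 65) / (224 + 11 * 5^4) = 65 / 7099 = 0.01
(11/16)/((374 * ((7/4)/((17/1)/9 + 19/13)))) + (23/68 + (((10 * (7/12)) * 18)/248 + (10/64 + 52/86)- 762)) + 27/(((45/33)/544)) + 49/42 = 4247184252949/424213920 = 10011.89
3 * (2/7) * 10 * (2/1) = 120/7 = 17.14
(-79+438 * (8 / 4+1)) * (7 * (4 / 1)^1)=34580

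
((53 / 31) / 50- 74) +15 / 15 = -113097 / 1550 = -72.97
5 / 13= 0.38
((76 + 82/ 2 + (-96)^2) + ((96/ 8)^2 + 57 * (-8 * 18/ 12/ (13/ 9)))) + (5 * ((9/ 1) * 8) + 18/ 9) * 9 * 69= 3039471/ 13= 233805.46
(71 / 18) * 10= 355 / 9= 39.44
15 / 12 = 5 / 4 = 1.25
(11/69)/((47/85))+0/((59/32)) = 935/3243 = 0.29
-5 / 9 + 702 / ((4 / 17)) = 53693 / 18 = 2982.94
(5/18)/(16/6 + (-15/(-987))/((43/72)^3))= 130789015/1289166864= 0.10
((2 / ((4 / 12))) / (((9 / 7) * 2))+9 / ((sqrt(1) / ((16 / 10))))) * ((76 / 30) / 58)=4769 / 6525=0.73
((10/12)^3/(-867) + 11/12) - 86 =-15933851/187272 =-85.08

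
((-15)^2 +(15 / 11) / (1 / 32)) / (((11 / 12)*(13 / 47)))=1666620 / 1573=1059.52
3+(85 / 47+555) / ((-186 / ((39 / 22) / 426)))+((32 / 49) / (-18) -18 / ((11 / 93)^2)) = -1283.68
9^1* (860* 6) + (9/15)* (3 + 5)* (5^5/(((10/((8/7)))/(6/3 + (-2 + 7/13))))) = 47363.08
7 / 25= 0.28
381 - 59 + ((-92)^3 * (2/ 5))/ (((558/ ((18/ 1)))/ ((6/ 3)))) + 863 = -2931077/ 155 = -18910.17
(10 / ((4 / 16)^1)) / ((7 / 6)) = 240 / 7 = 34.29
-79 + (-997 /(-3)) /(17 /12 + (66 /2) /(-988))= 165284 /1025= 161.25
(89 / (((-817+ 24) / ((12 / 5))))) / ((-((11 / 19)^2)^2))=139182828 / 58051565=2.40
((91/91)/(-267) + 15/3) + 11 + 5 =5606/267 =21.00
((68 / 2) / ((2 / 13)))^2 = 48841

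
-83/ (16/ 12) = -249/ 4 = -62.25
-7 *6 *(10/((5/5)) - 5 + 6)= -462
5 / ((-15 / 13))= -4.33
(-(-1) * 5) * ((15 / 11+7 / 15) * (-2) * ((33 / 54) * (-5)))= 1510 / 27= 55.93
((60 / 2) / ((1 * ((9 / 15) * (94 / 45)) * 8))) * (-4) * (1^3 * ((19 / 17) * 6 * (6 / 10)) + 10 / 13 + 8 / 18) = -651050 / 10387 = -62.68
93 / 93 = 1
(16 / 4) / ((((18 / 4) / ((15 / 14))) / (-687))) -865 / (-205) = -186569 / 287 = -650.07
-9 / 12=-3 / 4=-0.75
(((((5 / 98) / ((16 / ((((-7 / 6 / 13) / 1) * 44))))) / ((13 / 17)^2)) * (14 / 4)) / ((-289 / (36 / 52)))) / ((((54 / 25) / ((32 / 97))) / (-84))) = -19250 / 8311251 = -0.00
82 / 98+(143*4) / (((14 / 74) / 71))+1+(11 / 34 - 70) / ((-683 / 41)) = 244267642077 / 1137878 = 214669.45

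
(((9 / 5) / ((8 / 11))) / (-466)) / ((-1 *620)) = 99 / 11556800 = 0.00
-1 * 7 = -7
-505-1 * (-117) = -388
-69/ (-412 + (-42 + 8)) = 69/ 446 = 0.15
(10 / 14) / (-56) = -5 / 392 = -0.01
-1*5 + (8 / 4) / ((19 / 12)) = -71 / 19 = -3.74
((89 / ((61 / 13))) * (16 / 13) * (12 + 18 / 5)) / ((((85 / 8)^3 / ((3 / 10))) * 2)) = 42651648 / 936540625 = 0.05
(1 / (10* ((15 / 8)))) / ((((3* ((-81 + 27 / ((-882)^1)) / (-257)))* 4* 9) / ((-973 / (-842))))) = 12252989 / 6769901025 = 0.00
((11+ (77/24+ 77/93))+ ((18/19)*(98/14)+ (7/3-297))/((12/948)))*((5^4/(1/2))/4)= -200905564375/28272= -7106167.39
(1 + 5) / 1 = 6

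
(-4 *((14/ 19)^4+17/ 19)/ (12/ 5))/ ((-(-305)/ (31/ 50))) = -1601863/ 397479050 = -0.00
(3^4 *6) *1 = 486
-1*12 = -12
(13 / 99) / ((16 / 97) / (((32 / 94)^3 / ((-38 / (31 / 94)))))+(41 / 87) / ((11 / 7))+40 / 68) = -1233399232 / 4516747177317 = -0.00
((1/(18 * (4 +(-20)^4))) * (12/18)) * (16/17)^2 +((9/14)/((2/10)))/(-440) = -2809071379/384541453296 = -0.01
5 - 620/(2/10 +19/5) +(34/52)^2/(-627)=-63578089/423852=-150.00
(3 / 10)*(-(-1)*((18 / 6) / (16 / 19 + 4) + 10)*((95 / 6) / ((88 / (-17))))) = -315571 / 32384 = -9.74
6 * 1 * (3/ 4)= 9/ 2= 4.50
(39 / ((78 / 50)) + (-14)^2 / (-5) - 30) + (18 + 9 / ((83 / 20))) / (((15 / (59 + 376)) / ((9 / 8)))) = 1018913 / 1660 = 613.80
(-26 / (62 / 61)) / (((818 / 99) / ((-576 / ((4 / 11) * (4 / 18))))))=279798948 / 12679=22067.90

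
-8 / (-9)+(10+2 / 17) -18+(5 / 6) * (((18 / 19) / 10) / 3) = -40507 / 5814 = -6.97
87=87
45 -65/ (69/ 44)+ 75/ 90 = 605/ 138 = 4.38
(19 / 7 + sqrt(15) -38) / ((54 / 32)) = -3952 / 189 + 16*sqrt(15) / 27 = -18.61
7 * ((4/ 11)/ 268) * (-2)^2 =28/ 737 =0.04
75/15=5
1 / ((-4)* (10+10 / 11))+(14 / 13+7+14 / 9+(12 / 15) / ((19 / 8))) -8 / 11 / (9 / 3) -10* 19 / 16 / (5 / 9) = -45662633 / 3912480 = -11.67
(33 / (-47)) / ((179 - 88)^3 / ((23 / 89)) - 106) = -253 / 1050690969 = -0.00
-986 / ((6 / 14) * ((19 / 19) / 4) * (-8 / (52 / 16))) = 44863 / 12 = 3738.58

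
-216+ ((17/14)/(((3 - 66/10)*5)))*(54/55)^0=-54449/252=-216.07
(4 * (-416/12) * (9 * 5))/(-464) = 390/29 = 13.45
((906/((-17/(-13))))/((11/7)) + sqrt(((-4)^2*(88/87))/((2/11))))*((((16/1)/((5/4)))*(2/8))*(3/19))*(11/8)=1936*sqrt(87)/2755 + 494676/1615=312.86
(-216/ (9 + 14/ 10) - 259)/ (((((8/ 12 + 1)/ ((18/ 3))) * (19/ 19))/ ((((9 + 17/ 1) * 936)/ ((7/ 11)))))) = -1348075872/ 35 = -38516453.49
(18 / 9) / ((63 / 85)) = 170 / 63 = 2.70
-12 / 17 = -0.71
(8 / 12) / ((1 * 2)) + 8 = 25 / 3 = 8.33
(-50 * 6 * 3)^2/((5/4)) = 648000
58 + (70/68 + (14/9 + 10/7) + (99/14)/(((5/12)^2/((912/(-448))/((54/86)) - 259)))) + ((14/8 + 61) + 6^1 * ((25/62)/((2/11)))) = -49007310307/4648140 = -10543.42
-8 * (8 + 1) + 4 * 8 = -40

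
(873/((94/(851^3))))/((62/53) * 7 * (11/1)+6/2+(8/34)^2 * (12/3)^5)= 2746979267184597/71878322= 38217075.62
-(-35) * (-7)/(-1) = 245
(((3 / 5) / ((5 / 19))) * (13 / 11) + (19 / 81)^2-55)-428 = -866503849 / 1804275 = -480.25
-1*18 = -18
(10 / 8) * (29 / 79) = 145 / 316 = 0.46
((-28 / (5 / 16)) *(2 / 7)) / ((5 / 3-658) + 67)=48 / 1105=0.04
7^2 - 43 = 6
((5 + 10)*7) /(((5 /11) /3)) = 693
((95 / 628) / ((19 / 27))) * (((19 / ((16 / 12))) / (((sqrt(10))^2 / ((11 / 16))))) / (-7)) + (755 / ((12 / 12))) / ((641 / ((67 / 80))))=344943167 / 360683008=0.96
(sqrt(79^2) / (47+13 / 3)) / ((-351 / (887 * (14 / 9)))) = -70073 / 11583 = -6.05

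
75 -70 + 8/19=103/19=5.42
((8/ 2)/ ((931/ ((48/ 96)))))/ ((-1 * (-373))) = 2/ 347263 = 0.00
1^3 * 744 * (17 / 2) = 6324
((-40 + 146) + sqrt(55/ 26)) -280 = -174 + sqrt(1430)/ 26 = -172.55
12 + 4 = 16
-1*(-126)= 126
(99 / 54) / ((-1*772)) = -0.00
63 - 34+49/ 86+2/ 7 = 17973/ 602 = 29.86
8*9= 72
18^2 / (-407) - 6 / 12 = -1055 / 814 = -1.30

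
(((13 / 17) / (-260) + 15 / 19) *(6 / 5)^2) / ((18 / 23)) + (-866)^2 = 60559063863 / 80750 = 749957.45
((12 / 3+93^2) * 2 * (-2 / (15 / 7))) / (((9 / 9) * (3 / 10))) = -484568 / 9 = -53840.89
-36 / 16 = -9 / 4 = -2.25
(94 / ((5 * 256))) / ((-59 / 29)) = -1363 / 37760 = -0.04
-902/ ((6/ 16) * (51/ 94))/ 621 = -678304/ 95013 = -7.14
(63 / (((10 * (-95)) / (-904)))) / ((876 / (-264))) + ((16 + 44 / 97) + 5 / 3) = 537923 / 10090425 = 0.05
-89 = -89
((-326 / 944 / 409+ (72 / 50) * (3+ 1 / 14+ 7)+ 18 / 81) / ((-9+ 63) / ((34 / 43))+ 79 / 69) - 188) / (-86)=1550222707411219 / 709945178174400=2.18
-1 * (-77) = 77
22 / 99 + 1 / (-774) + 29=2513 / 86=29.22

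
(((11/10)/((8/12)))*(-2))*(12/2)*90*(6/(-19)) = 10692/19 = 562.74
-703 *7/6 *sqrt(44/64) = -4921 *sqrt(11)/24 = -680.05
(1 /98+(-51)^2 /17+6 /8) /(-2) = -30137 /392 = -76.88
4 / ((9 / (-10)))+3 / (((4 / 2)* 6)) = -151 / 36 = -4.19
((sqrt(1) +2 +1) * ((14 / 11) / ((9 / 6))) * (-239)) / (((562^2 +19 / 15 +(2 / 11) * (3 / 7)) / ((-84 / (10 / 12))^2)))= -47596502016 / 1824006865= -26.09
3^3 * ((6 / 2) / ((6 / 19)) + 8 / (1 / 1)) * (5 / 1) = 4725 / 2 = 2362.50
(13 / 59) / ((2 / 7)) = 91 / 118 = 0.77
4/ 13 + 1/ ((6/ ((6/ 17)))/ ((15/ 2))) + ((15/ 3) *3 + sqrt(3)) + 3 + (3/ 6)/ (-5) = sqrt(3) + 20607/ 1105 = 20.38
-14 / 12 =-7 / 6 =-1.17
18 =18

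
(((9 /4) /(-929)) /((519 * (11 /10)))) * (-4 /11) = 30 /19446757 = 0.00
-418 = -418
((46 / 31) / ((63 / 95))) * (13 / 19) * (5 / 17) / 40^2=299 / 1062432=0.00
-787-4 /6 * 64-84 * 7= -4253 /3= -1417.67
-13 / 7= -1.86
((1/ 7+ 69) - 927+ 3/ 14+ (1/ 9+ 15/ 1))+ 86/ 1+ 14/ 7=-95071/ 126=-754.53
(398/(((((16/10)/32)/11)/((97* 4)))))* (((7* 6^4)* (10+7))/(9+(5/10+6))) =10478990269440/31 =338031944175.48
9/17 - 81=-1368/17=-80.47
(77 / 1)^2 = 5929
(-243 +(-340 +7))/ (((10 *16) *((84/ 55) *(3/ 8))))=-44/ 7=-6.29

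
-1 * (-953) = 953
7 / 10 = 0.70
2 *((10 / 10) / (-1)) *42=-84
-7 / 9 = -0.78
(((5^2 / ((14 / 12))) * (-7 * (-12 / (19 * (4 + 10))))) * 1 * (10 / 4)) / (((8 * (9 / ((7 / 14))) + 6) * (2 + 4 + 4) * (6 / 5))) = 5 / 532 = 0.01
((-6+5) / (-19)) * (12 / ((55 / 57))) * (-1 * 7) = -252 / 55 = -4.58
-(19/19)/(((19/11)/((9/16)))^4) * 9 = -864536409/8540717056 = -0.10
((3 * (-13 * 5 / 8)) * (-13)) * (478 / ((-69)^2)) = 201955 / 6348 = 31.81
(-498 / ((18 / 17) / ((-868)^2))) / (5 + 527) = -37967188 / 57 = -666091.02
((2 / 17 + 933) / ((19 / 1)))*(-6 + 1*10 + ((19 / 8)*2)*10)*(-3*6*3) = -44115003 / 323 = -136578.96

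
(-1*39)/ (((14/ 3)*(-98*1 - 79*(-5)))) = -13/ 462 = -0.03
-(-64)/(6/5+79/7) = 5.13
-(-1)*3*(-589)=-1767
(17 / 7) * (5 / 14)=85 / 98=0.87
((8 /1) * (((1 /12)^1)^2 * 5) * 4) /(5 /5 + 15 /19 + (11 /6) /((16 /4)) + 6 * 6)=1520 /52323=0.03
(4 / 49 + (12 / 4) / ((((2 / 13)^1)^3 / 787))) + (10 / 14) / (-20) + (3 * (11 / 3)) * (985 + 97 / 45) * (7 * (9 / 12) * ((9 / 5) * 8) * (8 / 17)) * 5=2579962.75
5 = 5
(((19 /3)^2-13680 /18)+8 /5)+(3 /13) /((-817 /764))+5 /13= -343221898 /477945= -718.12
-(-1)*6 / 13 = 6 / 13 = 0.46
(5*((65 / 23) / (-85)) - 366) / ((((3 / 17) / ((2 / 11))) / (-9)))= 859026 / 253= 3395.36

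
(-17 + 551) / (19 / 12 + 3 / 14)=44856 / 151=297.06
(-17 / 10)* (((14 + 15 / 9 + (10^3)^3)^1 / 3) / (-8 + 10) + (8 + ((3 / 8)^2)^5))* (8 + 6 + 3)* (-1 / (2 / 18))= 465467110338891057937 / 10737418240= 43350002759.96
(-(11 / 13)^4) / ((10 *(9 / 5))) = -14641 / 514098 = -0.03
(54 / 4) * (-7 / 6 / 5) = -63 / 20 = -3.15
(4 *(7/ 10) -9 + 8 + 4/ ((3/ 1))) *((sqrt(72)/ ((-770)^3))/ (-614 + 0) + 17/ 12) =47 *sqrt(2)/ 700778155000 + 799/ 180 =4.44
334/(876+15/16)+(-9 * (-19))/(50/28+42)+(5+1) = 88472104/8601003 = 10.29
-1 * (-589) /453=589 /453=1.30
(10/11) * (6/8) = 15/22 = 0.68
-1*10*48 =-480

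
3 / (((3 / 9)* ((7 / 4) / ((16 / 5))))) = 576 / 35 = 16.46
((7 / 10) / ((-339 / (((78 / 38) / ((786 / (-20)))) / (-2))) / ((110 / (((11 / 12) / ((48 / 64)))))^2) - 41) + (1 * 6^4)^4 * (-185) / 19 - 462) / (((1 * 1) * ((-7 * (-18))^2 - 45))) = -1300719783669572780872 / 749642087091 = -1735121074.53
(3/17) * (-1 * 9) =-27/17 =-1.59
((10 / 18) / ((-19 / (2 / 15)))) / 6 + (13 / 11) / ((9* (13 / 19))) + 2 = 37096 / 16929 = 2.19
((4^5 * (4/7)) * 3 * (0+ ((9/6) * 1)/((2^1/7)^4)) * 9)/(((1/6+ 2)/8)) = 13130673.23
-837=-837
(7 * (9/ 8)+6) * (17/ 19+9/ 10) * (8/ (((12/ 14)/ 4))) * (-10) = -9296.74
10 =10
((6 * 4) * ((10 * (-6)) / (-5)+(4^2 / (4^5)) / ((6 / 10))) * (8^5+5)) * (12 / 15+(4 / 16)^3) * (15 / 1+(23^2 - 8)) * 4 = 1323291250359 / 80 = 16541140629.49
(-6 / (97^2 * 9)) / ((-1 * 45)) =2 / 1270215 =0.00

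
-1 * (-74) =74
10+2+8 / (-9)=100 / 9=11.11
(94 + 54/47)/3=31.72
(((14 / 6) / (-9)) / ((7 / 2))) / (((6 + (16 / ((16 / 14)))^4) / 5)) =-5 / 518697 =-0.00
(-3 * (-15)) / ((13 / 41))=1845 / 13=141.92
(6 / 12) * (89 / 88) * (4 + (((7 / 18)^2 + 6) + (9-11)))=235049 / 57024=4.12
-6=-6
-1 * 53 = -53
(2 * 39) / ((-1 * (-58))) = 39 / 29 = 1.34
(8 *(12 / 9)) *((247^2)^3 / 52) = 139742450353064 / 3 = 46580816784354.67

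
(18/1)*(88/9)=176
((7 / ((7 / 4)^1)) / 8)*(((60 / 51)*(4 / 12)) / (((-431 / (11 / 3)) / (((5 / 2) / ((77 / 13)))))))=-0.00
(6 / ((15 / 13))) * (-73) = -1898 / 5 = -379.60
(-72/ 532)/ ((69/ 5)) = -0.01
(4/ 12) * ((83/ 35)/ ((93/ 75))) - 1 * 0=415/ 651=0.64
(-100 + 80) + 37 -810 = -793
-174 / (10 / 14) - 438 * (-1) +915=5547 / 5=1109.40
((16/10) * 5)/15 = 8/15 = 0.53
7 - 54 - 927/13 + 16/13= -1522/13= -117.08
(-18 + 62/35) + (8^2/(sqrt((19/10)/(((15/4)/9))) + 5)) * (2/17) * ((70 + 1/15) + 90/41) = 624354776/5342505 -5688448 * sqrt(114)/1068501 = 60.02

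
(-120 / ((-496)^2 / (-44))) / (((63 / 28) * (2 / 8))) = 110 / 2883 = 0.04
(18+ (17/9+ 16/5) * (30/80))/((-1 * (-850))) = 2389/102000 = 0.02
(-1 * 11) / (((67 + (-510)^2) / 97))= -1067 / 260167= -0.00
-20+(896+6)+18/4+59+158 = 2207/2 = 1103.50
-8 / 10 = -0.80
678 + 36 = 714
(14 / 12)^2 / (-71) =-49 / 2556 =-0.02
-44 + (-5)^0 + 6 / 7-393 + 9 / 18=-6085 / 14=-434.64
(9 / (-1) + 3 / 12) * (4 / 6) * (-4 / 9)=70 / 27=2.59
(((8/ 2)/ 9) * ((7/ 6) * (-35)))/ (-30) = 49/ 81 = 0.60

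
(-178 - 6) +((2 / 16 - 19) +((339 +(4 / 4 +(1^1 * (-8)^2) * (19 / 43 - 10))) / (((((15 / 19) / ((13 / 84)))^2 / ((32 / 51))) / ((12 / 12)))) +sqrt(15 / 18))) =-364570756271 / 1740803400 +sqrt(30) / 6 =-208.51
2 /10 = 1 /5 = 0.20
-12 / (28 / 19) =-8.14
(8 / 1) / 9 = 0.89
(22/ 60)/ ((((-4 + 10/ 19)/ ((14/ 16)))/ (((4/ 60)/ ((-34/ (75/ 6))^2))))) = -3325/ 3995136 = -0.00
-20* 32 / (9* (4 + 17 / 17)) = -128 / 9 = -14.22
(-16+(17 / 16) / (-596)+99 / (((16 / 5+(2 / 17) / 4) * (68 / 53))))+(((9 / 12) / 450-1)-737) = -31852509863 / 43627200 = -730.11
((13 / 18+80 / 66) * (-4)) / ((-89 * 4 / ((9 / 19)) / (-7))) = -2681 / 37202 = -0.07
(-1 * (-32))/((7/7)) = 32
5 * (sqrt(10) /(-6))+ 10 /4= 5 /2 - 5 * sqrt(10) /6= -0.14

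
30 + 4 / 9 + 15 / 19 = 5341 / 171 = 31.23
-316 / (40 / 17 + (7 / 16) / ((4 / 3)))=-343808 / 2917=-117.86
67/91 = 0.74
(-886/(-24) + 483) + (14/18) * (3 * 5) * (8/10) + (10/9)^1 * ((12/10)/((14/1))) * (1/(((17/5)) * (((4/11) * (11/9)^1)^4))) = 529.97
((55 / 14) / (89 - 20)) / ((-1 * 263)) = -55 / 254058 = -0.00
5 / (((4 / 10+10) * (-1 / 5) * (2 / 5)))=-6.01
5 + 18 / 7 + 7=14.57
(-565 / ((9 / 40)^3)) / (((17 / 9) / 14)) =-506240000 / 1377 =-367639.80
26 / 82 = 0.32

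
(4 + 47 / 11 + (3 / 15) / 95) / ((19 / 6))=259416 / 99275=2.61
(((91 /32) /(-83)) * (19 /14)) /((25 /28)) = -1729 /33200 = -0.05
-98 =-98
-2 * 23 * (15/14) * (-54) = 18630/7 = 2661.43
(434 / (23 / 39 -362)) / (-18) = 2821 / 42285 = 0.07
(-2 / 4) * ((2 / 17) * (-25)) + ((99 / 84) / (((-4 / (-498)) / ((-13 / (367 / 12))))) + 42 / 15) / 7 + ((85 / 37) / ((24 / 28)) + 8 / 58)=-4.22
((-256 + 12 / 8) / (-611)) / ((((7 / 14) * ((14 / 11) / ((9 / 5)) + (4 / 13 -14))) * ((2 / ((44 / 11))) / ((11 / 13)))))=-554301 / 5105516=-0.11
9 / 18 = 0.50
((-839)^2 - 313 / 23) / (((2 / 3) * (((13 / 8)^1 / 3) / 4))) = 2331341280 / 299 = 7797128.03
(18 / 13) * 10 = 180 / 13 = 13.85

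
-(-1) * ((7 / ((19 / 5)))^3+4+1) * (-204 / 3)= -5247560 / 6859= -765.06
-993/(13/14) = -13902/13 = -1069.38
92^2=8464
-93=-93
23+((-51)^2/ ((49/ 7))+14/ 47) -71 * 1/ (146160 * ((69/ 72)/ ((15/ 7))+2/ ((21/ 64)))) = 124227806993/ 314604934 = 394.87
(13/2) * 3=39/2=19.50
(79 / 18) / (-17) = -79 / 306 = -0.26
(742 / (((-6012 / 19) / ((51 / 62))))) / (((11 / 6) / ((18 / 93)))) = -359499 / 1765357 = -0.20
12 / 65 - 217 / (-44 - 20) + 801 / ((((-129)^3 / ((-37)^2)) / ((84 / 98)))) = 7263836157 / 2315243840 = 3.14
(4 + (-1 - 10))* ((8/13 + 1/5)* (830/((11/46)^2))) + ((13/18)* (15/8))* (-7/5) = -6255309991/75504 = -82847.40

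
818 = 818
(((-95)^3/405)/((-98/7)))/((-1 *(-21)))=171475/23814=7.20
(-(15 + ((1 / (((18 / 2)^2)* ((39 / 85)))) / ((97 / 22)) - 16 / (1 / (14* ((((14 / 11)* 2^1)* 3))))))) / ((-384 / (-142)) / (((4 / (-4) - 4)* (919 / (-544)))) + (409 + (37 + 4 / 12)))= 1864514579104735 / 491166385701849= 3.80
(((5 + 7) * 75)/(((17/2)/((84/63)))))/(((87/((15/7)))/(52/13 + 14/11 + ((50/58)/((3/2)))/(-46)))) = 463132000/25319987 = 18.29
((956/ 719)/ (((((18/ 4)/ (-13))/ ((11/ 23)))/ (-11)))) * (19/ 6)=28571972/ 446499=63.99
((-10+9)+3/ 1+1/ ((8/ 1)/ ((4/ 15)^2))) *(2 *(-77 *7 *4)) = -1949024/ 225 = -8662.33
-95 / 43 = -2.21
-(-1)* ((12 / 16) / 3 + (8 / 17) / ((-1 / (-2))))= 81 / 68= 1.19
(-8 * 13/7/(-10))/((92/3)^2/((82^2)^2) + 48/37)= 48930877476/42726191375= 1.15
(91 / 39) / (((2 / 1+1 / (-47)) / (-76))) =-25004 / 279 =-89.62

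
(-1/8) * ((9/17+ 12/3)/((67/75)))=-5775/9112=-0.63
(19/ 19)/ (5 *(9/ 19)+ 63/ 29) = 551/ 2502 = 0.22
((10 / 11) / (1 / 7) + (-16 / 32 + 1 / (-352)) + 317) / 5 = 113647 / 1760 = 64.57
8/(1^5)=8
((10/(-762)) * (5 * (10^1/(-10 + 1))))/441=250/1512189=0.00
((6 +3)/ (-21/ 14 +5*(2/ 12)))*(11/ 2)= -297/ 4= -74.25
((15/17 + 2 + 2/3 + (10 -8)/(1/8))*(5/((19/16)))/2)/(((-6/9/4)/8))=-638080/323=-1975.48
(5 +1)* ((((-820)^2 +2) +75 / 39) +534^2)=5745359.54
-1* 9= -9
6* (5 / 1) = 30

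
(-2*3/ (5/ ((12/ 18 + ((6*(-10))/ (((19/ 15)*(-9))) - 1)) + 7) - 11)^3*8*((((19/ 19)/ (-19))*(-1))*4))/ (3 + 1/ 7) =1690386432/ 622771411471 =0.00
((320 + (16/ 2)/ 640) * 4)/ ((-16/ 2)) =-25601/ 160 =-160.01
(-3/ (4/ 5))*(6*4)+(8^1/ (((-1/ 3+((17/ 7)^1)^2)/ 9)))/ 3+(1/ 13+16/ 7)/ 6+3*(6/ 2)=-17037355/ 223314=-76.29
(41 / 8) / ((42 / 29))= 1189 / 336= 3.54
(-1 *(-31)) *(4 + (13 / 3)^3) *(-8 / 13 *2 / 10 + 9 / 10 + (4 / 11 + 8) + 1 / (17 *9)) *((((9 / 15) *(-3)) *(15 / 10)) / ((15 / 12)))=-52288.46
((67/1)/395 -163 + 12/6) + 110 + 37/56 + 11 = -866433/22120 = -39.17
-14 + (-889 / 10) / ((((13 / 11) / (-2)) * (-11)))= -27.68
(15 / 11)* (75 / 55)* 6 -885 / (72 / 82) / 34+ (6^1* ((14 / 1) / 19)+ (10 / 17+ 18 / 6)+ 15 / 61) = -585472097 / 57217512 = -10.23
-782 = -782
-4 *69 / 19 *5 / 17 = -1380 / 323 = -4.27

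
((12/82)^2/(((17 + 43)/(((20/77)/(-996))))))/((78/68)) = -34/418987569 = -0.00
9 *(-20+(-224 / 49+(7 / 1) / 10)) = -15039 / 70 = -214.84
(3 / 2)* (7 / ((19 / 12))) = 126 / 19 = 6.63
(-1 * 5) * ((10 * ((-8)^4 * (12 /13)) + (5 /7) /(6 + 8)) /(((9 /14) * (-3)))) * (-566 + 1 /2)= -6984508625 /126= -55432608.13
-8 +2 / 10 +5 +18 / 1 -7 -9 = -4 / 5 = -0.80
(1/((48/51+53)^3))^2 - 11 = -6540466102602531490/594587827511515369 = -11.00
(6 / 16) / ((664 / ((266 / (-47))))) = -399 / 124832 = -0.00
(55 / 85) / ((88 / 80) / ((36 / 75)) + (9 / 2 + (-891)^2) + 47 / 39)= 3432 / 4210787239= 0.00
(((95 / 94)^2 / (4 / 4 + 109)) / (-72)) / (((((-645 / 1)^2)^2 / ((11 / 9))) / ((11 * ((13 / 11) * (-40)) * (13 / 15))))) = 61009 / 148648602523347000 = 0.00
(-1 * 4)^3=-64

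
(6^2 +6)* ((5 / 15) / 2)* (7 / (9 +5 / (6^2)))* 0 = 0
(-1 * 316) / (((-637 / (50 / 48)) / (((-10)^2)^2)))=9875000 / 1911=5167.45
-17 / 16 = -1.06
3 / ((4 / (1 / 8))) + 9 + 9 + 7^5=538403 / 32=16825.09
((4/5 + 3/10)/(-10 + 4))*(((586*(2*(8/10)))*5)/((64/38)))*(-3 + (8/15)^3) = 588671281/405000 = 1453.51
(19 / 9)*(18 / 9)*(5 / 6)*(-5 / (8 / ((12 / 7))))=-475 / 126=-3.77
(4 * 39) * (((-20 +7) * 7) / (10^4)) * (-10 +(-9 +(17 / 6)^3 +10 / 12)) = -1169987 / 180000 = -6.50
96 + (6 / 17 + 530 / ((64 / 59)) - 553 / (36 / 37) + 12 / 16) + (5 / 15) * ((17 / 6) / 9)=768499 / 44064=17.44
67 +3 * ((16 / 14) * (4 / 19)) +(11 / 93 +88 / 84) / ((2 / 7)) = 592083 / 8246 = 71.80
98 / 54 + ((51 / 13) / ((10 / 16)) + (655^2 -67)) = 752835491 / 1755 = 428966.09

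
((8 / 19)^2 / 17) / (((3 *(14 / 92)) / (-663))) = -38272 / 2527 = -15.15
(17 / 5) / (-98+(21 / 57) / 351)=-113373 / 3267775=-0.03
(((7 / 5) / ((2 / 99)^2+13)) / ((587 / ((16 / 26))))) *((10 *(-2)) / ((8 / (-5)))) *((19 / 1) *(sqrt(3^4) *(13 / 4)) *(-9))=-527930865 / 74793779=-7.06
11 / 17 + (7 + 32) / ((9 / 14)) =3127 / 51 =61.31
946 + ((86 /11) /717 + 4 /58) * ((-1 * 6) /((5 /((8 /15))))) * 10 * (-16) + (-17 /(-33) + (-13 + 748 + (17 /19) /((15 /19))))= 1933655263 /1143615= 1690.83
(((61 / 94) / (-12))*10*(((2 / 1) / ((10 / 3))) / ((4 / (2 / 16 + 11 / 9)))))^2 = 35010889 / 2931572736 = 0.01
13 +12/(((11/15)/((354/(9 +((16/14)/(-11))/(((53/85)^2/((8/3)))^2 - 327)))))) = 656.61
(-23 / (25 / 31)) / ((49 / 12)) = -8556 / 1225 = -6.98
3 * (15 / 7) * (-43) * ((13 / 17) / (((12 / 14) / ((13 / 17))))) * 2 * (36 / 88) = -981045 / 6358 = -154.30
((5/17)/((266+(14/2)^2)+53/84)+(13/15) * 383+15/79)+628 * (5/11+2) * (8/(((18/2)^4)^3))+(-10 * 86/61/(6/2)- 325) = 3029905606710311677111/1249607888381001616335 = 2.42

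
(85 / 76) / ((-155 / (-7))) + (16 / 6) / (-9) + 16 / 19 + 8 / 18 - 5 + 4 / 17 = -4027087 / 1081404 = -3.72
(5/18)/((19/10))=25/171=0.15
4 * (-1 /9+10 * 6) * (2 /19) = 4312 /171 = 25.22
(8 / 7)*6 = 48 / 7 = 6.86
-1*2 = -2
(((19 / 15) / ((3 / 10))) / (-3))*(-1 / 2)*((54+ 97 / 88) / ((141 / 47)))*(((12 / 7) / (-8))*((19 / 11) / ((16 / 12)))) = -1750489 / 487872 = -3.59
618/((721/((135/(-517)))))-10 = -37000/3619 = -10.22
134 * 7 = 938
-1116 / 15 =-372 / 5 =-74.40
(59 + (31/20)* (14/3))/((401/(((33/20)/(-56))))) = -21857/4491200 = -0.00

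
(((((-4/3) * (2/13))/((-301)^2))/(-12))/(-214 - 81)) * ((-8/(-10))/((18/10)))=-8/28143841635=-0.00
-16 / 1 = -16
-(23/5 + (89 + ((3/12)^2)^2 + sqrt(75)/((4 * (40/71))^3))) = -119813/1280 - 357911 * sqrt(3)/819200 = -94.36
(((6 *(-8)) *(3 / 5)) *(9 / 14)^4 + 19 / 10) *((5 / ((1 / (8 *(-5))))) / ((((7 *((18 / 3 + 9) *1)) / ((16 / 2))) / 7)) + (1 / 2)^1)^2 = -12248951 / 360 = -34024.86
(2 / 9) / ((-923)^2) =2 / 7667361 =0.00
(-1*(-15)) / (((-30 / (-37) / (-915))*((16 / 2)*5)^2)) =-6771 / 640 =-10.58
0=0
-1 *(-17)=17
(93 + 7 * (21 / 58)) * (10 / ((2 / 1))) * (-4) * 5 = -277050 / 29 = -9553.45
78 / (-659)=-78 / 659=-0.12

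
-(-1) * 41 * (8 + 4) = 492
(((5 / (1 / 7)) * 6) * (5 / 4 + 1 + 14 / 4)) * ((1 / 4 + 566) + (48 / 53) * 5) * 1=292227075 / 424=689214.80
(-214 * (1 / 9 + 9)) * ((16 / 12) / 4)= -17548 / 27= -649.93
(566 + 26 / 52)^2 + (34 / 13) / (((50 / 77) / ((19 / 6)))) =320935.00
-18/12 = -3/2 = -1.50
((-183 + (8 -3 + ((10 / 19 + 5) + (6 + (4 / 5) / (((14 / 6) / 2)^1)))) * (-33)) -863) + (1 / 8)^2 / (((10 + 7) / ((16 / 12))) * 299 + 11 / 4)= -7487396589 / 4639040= -1614.00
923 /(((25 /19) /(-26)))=-455962 /25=-18238.48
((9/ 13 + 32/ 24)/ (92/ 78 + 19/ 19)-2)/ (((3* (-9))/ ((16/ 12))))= 364/ 6885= 0.05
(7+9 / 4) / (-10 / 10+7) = 37 / 24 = 1.54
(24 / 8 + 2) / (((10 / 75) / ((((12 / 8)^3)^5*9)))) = 9685512225 / 65536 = 147789.19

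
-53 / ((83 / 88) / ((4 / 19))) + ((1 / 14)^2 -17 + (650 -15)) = 187363857 / 309092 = 606.18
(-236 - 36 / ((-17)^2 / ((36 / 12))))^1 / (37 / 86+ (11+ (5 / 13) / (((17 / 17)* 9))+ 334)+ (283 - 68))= -687355344 / 1629809431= -0.42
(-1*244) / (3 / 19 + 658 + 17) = -1159 / 3207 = -0.36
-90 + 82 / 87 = -7748 / 87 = -89.06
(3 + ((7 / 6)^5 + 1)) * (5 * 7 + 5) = 239555 / 972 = 246.46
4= 4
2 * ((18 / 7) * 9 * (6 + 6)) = 3888 / 7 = 555.43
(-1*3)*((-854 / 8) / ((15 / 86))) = 18361 / 10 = 1836.10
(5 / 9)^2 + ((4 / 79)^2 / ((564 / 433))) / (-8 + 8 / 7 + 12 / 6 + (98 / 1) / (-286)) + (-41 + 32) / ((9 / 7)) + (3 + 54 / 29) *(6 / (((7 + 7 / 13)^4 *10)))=-147553338320050294825 / 22053058770866343696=-6.69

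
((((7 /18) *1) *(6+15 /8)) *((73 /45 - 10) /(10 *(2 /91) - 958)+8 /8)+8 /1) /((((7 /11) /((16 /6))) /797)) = 6100907195471 /164728620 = 37036.11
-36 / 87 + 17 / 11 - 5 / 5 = 42 / 319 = 0.13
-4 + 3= -1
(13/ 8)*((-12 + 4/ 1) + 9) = 13/ 8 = 1.62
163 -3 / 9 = 488 / 3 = 162.67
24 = 24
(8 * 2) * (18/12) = 24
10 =10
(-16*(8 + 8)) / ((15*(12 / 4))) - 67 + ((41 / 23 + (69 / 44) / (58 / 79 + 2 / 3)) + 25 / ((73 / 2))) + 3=-72957151757 / 1103707440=-66.10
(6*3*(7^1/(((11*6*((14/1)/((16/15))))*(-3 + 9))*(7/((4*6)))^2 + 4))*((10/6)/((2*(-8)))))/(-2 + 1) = 1680/57107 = 0.03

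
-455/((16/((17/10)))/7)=-338.41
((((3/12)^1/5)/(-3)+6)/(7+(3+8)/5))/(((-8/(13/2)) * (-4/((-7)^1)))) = -32669/35328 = -0.92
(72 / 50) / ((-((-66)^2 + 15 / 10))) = -0.00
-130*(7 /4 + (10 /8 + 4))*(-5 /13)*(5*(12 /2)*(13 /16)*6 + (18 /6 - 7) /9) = 918575 /18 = 51031.94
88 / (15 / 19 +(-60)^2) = 1672 / 68415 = 0.02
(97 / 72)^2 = 9409 / 5184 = 1.82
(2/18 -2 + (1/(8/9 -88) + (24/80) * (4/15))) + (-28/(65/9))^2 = 393816127/29811600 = 13.21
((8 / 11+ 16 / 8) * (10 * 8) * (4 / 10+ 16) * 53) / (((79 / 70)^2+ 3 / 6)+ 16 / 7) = 10221792000 / 218801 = 46717.30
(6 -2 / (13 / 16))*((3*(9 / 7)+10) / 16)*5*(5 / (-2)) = -55775 / 1456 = -38.31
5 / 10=1 / 2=0.50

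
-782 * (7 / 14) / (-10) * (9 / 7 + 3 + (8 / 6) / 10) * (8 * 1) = 725696 / 525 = 1382.28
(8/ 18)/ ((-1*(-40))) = 1/ 90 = 0.01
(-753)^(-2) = 1/ 567009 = 0.00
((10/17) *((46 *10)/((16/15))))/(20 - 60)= -1725/272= -6.34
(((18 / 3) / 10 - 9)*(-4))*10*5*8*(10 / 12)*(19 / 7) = 30400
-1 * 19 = -19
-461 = -461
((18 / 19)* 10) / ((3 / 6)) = 360 / 19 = 18.95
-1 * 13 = -13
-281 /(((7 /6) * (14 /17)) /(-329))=673557 /7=96222.43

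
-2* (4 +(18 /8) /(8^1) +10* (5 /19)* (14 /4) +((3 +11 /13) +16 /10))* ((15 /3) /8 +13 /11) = -118999893 /1738880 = -68.43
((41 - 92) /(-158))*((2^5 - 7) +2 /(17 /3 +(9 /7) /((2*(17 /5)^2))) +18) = 1943763 /138914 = 13.99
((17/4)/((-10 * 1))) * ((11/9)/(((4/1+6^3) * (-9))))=17/64800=0.00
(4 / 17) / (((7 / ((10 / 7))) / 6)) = 0.29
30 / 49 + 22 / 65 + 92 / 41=417168 / 130585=3.19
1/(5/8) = 8/5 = 1.60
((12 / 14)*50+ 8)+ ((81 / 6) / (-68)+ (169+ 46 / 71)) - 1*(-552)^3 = 11368760018893 / 67592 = 168196828.31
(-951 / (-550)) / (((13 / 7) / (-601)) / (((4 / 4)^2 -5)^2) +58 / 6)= 96020568 / 536802475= 0.18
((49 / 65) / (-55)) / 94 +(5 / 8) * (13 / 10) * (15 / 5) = 6552583 / 2688400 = 2.44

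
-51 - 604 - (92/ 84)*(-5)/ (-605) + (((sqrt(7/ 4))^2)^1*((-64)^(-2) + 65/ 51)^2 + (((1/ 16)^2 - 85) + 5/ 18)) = -108943808539611247/ 147843981508608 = -736.88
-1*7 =-7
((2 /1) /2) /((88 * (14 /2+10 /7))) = 7 /5192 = 0.00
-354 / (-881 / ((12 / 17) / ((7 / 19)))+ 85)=80712 / 85459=0.94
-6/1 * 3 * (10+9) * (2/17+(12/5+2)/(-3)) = 39216/85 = 461.36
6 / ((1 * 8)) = 0.75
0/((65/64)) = 0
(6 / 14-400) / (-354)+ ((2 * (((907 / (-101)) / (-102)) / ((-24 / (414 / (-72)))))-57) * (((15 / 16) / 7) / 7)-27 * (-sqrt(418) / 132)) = 4.22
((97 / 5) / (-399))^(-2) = 3980025 / 9409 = 423.00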